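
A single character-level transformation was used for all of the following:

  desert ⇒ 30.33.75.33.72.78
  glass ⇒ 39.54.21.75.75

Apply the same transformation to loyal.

d(#4)→30 and e(#5)→33: differences scale by 3, so n = 3·pos + 18. With a=1..z=26, the number is 3·pos + 18.
For loyal: l=12→54, o=15→63, y=25→93, a=1→21, l=12→54.

54.63.93.21.54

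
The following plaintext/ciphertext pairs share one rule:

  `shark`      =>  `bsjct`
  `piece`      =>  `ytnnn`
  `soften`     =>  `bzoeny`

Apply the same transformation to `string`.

beatwr

Shifts by position in shark: pos 0: s→b (+9), pos 1: h→s (+11), pos 2: a→j (+9), pos 3: r→c (+11) — repeating every 2. The shifts repeat in a cycle of length 2: positions 0,1,… shift by +9, +11, then the pattern repeats.
On string: s+9=b, t+11=e, r+9=a, i+11=t, n+9=w, g+11=r.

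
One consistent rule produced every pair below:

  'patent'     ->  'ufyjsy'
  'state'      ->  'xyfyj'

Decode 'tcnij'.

oxide

Compare letters: p→u is +5, a→f is +5, t→y is +5 — a constant shift. Each letter is shifted forward by 5 in the alphabet (a Caesar shift of +5).
Reversing it on tcnij: t−5=o, c−5=x, n−5=i, i−5=d, j−5=e.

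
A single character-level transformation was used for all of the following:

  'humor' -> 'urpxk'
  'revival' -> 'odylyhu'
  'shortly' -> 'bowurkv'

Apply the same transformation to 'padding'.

The word is reversed, then every letter is shifted forward by 3.
Applying it to padding: reverse → gniddap; then shift: g+3=j, n+3=q, i+3=l, d+3=g, d+3=g, a+3=d, p+3=s.

jqlggds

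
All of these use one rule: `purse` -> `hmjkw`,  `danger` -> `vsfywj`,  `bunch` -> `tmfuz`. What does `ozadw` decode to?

while

Each letter is shifted forward by 18 in the alphabet (a Caesar shift of +18).
Reversing it on ozadw: o−18=w, z−18=h, a−18=i, d−18=l, w−18=e.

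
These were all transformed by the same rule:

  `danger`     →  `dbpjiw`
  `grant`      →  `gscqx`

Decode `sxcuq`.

In danger: d→d is +0, a→b is +1, n→p is +2, g→j is +3 — the shift increases by 1 each position. Each letter shifts forward by its position index (0, 1, 2, …) — the shift grows by one for each successive letter.
Decoding sxcuq: s−0=s, x−1=w, c−2=a, u−3=r, q−4=m.

swarm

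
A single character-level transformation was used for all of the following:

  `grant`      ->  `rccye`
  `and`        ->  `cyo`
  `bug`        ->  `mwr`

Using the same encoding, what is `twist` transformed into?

The shift depends on letter class: consonant g→r is +11, but vowel a→c is +2. The rule splits by letter class: vowels +2, consonants +11.
On twist: t(cons)+11=e, w(cons)+11=h, i(vowel)+2=k, s(cons)+11=d, t(cons)+11=e.

ehkde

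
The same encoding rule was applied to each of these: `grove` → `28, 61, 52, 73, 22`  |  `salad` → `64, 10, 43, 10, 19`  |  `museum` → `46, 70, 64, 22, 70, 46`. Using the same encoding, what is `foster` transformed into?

25, 52, 64, 67, 22, 61

g(#7)→28 and r(#18)→61: differences scale by 3, so n = 3·pos + 7. The formula is n = 3×(alphabet index, a=1) + 7.
On foster: f=6→25, o=15→52, s=19→64, t=20→67, e=5→22, r=18→61.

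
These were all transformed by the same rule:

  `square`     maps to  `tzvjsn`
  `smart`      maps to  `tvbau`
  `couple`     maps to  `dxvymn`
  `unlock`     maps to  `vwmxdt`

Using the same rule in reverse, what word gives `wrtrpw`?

vision

The shifts repeat in a cycle of length 2: positions 0,1,… shift by +1, +9, then the pattern repeats.
Reversing it on wrtrpw: w−1=v, r−9=i, t−1=s, r−9=i, p−1=o, w−9=n.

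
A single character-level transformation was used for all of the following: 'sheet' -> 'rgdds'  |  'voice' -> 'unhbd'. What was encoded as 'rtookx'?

Compare letters: s→r is +25, h→g is +25, e→d is +25 — a constant shift. It's a constant shift of +25 (ROT25).
Undoing it on rtookx: r−25=s, t−25=u, o−25=p, o−25=p, k−25=l, x−25=y.

supply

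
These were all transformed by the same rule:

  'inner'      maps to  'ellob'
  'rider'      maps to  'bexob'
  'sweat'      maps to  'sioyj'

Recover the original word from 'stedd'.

Each letter's alphabet position (a=0..z=25) is mapped through 17·x+24 mod 26 — an affine cipher.
Decoding stedd: s(18)→23·(18−24)≡18=s; t(19)→23·(19−24)≡15=p; e(4)→23·(4−24)≡8=i; d(3)→23·(3−24)≡11=l; d(3)→23·(3−24)≡11=l (all mod 26).

spill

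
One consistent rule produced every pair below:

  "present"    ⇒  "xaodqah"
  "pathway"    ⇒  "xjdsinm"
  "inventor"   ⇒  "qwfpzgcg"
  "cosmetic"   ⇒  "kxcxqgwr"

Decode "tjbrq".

The shift increases by 1 at each position, starting from +8: 8, 9, 10, ….
Reversing it on tjbrq: t−8=l, j−9=a, b−10=r, r−11=g, q−12=e.

large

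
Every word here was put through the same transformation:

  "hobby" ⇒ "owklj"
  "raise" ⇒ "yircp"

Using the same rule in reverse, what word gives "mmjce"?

Each letter shifts forward by (position + 7), i.e. 7, 8, 9, … — the shift grows by one for each successive letter.
Undoing it on mmjce: m−7=f, m−8=e, j−9=a, c−10=s, e−11=t.

feast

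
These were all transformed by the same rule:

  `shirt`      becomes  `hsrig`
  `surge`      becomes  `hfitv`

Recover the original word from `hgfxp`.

Each pair mirrors across the alphabet (s↔h, h↔s, i↔r): positions sum to 25. This is the alphabet-reversal cipher (Atbash): a becomes z, b becomes y, etc.
Undoing it on hgfxp: h↔s, g↔t, f↔u, x↔c, p↔k.

stuck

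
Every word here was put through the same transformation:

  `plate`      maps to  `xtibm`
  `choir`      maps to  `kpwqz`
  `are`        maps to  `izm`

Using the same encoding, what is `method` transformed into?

Compare letters: p→x is +8, l→t is +8, a→i is +8 — a constant shift. It's a constant shift of +8 (ROT8).
Applying it to method: m+8=u, e+8=m, t+8=b, h+8=p, o+8=w, d+8=l.

umbpwl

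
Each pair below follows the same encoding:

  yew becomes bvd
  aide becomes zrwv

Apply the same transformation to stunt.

hgfmg

Each pair mirrors across the alphabet (y↔b, e↔v, w↔d): positions sum to 25. Each letter is replaced by its mirror in the alphabet: a↔z, b↔y, c↔x, and so on (the Atbash cipher).
Applying it to stunt: s↔h, t↔g, u↔f, n↔m, t↔g.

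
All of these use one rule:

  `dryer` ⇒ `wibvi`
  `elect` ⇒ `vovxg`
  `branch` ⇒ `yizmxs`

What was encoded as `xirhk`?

Each letter is replaced by its mirror in the alphabet: a↔z, b↔y, c↔x, and so on (the Atbash cipher).
Undoing it on xirhk: x↔c, i↔r, r↔i, h↔s, k↔p.

crisp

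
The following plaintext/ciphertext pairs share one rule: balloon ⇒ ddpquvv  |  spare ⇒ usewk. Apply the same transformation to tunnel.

In balloon: b→d is +2, a→d is +3, l→p is +4, l→q is +5 — the shift increases by 1 each position. The shift increases by 1 at each position, starting from +2: 2, 3, 4, ….
On tunnel: t+2=v, u+3=x, n+4=r, n+5=s, e+6=k, l+7=s.

vxrsks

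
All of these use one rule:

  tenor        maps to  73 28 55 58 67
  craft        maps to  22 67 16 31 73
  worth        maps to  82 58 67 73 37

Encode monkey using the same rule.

t(#20)→73 and e(#5)→28: differences scale by 3, so n = 3·pos + 13. The formula is n = 3×(alphabet index, a=1) + 13.
For monkey: m=13→52, o=15→58, n=14→55, k=11→46, e=5→28, y=25→88.

52 58 55 46 28 88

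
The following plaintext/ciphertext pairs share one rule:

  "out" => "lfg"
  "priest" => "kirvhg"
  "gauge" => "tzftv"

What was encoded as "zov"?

Each pair mirrors across the alphabet (o↔l, u↔f, t↔g): positions sum to 25. Each letter is replaced by its mirror in the alphabet: a↔z, b↔y, c↔x, and so on (the Atbash cipher).
Decoding zov: z↔a, o↔l, v↔e.

ale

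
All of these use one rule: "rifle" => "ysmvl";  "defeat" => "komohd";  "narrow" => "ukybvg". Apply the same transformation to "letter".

The shifts repeat in a cycle of length 2: positions 0,1,… shift by +7, +10, then the pattern repeats.
Applying it to letter: l+7=s, e+10=o, t+7=a, t+10=d, e+7=l, r+10=b.

soadlb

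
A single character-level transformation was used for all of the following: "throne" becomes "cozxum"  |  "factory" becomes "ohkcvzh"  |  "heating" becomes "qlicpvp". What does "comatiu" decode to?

The shifts repeat in a cycle of length 3: positions 0,1,… shift by +9, +7, +8, then the pattern repeats.
Reversing it on comatiu: c−9=t, o−7=h, m−8=e, a−9=r, t−7=m, i−8=a, u−9=l.

thermal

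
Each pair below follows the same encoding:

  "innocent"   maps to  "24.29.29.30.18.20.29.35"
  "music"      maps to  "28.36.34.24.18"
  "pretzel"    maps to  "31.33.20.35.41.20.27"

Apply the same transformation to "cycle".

18.40.18.27.20

i is letter #9 and maps to 24: an offset of 15. Each letter is replaced by its alphabet position (a=1..z=26) + 15.
Applying it to cycle: c=3→18, y=25→40, c=3→18, l=12→27, e=5→20.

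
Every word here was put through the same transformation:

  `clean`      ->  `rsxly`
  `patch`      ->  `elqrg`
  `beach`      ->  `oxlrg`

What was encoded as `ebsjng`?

c(2)→r(17) and l(11)→s(18) fit y≡3x+11 (mod 26); the inverse of 3 mod 26 is 9. Treating letters as 0–25, the rule is x ↦ 3x + 11 (mod 26).
Reversing it on ebsjng: e(4)→9·(4−11)≡15=p; b(1)→9·(1−11)≡14=o; s(18)→9·(18−11)≡11=l; j(9)→9·(9−11)≡8=i; n(13)→9·(13−11)≡18=s; g(6)→9·(6−11)≡7=h (all mod 26).

polish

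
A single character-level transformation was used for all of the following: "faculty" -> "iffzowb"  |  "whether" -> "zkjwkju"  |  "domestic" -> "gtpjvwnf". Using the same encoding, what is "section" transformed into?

vjfwntq

The shift depends on letter class: consonant f→i is +3, but vowel a→f is +5. Vowels shift forward by 5 and consonants shift forward by 3.
Applying it to section: s(cons)+3=v, e(vowel)+5=j, c(cons)+3=f, t(cons)+3=w, i(vowel)+5=n, o(vowel)+5=t, n(cons)+3=q.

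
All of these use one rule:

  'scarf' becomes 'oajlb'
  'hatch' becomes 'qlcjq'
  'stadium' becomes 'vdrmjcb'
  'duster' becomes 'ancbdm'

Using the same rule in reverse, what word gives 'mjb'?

sad

The output letters match the input read backwards, each shifted +9: scarf reversed is fracs. The word is reversed, then every letter is shifted forward by 9.
Decoding mjb: shift back: m−9=d, j−9=a, b−9=s → das; then reverse → sad.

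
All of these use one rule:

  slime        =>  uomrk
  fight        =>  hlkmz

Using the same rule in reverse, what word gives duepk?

Each letter shifts forward by (position + 2), i.e. 2, 3, 4, … — the shift grows by one for each successive letter.
Reversing it on duepk: d−2=b, u−3=r, e−4=a, p−5=k, k−6=e.

brake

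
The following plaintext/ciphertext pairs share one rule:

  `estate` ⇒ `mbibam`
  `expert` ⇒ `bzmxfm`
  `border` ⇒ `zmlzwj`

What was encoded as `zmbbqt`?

The output letters match the input read backwards, each shifted +8: estate reversed is etatse. Read the word backwards and shift each letter +8.
Undoing it on zmbbqt: shift back: z−8=r, m−8=e, b−8=t, b−8=t, q−8=i, t−8=l → rettil; then reverse → litter.

litter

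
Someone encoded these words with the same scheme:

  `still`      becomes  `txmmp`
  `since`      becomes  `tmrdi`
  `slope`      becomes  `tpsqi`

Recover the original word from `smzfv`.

river

Shifts by position in still: pos 0: s→t (+1), pos 1: t→x (+4), pos 2: i→m (+4), pos 3: l→m (+1), pos 4: l→p (+4) — repeating every 3. It's a Vigenère-style cipher with numeric key [1,4,4]: position i shifts by key[i mod 3].
Reversing it on smzfv: s−1=r, m−4=i, z−4=v, f−1=e, v−4=r.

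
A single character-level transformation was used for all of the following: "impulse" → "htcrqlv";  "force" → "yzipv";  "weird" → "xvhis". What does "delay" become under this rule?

svqjd

i(8)→h(7) and m(12)→t(19) fit y≡3x+9 (mod 26); the inverse of 3 mod 26 is 9. Treating letters as 0–25, the rule is x ↦ 3x + 9 (mod 26).
Applying it to delay: d(3)→3·3+9≡18=s; e(4)→3·4+9≡21=v; l(11)→3·11+9≡16=q; a(0)→3·0+9≡9=j; y(24)→3·24+9≡3=d (all mod 26).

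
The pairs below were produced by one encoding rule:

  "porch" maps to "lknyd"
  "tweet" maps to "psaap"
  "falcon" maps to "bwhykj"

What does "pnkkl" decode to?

This is a Caesar cipher with shift 22.
Reversing it on pnkkl: p−22=t, n−22=r, k−22=o, k−22=o, l−22=p.

troop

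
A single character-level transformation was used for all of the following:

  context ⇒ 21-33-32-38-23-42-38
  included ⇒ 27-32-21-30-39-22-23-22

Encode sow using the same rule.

c is letter #3 and maps to 21: an offset of 18. The number is (letter's place in the alphabet, a=1) + 18.
For sow: s=19→37, o=15→33, w=23→41.

37-33-41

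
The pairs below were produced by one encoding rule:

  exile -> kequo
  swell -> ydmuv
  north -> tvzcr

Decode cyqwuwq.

In exile: e→k is +6, x→e is +7, i→q is +8, l→u is +9 — the shift increases by 1 each position. Letter i (0-indexed) is shifted by i+6, so successive shifts are 6, 7, 8, ….
Undoing it on cyqwuwq: c−6=w, y−7=r, q−8=i, w−9=n, u−10=k, w−11=l, q−12=e.

wrinkle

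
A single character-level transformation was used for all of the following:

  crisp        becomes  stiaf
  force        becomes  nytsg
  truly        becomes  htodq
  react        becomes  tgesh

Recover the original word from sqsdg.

cycle

c(2)→s(18) and r(17)→t(19) fit y≡7x+4 (mod 26); the inverse of 7 mod 26 is 15. This is an affine cipher: with a=0,…,z=25, each position x becomes (7x+4) mod 26.
Decoding sqsdg: s(18)→15·(18−4)≡2=c; q(16)→15·(16−4)≡24=y; s(18)→15·(18−4)≡2=c; d(3)→15·(3−4)≡11=l; g(6)→15·(6−4)≡4=e (all mod 26).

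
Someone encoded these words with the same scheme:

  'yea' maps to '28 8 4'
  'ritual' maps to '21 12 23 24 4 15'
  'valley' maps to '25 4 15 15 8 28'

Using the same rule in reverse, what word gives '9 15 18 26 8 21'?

y is letter #25 and maps to 28: an offset of 3. The number is (letter's place in the alphabet, a=1) + 3.
Decoding 9 15 18 26 8 21: 9→(9−3)÷1=6=f, 15→(15−3)÷1=12=l, 18→(18−3)÷1=15=o, 26→(26−3)÷1=23=w, 8→(8−3)÷1=5=e, 21→(21−3)÷1=18=r.

flower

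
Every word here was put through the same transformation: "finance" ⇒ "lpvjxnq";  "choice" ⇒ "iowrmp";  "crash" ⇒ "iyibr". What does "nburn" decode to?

humid

Letter i (0-indexed) is shifted by i+6, so successive shifts are 6, 7, 8, ….
Undoing it on nburn: n−6=h, b−7=u, u−8=m, r−9=i, n−10=d.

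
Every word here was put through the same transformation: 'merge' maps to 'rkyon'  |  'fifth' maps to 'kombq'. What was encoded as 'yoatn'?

title

In merge: m→r is +5, e→k is +6, r→y is +7, g→o is +8 — the shift increases by 1 each position. The shift increases by 1 at each position, starting from +5: 5, 6, 7, ….
Decoding yoatn: y−5=t, o−6=i, a−7=t, t−8=l, n−9=e.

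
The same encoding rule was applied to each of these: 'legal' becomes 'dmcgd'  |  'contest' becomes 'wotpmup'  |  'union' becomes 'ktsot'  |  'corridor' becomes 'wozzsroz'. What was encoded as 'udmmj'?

l(11)→d(3) and e(4)→m(12) fit y≡21x+6 (mod 26); the inverse of 21 mod 26 is 5. Each letter's alphabet position (a=0..z=25) is mapped through 21·x+6 mod 26 — an affine cipher.
Reversing it on udmmj: u(20)→5·(20−6)≡18=s; d(3)→5·(3−6)≡11=l; m(12)→5·(12−6)≡4=e; m(12)→5·(12−6)≡4=e; j(9)→5·(9−6)≡15=p (all mod 26).

sleep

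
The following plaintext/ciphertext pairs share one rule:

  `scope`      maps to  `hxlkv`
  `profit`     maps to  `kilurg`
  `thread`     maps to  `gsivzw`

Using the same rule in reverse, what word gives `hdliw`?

sword

Each pair mirrors across the alphabet (s↔h, c↔x, o↔l): positions sum to 25. Letters are reflected about the middle of the alphabet (position → 25−position): Atbash.
Decoding hdliw: h↔s, d↔w, l↔o, i↔r, w↔d.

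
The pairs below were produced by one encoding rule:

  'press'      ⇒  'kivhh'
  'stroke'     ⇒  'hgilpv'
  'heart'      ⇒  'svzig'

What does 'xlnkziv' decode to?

Each pair mirrors across the alphabet (p↔k, r↔i, e↔v): positions sum to 25. Each letter is replaced by its mirror in the alphabet: a↔z, b↔y, c↔x, and so on (the Atbash cipher).
Reversing it on xlnkziv: x↔c, l↔o, n↔m, k↔p, z↔a, i↔r, v↔e.

compare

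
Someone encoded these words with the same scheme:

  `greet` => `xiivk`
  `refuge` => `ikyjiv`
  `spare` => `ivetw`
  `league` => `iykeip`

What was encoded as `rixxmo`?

kitten

The output letters match the input read backwards, each shifted +4: greet reversed is teerg. Read the word backwards and shift each letter +4.
Reversing it on rixxmo: shift back: r−4=n, i−4=e, x−4=t, x−4=t, m−4=i, o−4=k → nettik; then reverse → kitten.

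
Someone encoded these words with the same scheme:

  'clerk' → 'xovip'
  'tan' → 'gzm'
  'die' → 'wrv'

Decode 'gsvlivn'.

Each letter is replaced by its mirror in the alphabet: a↔z, b↔y, c↔x, and so on (the Atbash cipher).
Decoding gsvlivn: g↔t, s↔h, v↔e, l↔o, i↔r, v↔e, n↔m.

theorem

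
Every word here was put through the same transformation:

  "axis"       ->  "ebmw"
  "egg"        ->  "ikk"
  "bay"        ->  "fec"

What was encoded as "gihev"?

Compare letters: a→e is +4, x→b is +4, i→m is +4 — a constant shift. This is a Caesar cipher with shift 4.
Undoing it on gihev: g−4=c, i−4=e, h−4=d, e−4=a, v−4=r.

cedar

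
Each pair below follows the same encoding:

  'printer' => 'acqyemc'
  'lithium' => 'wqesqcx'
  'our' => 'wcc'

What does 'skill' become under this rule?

The rule splits by letter class: vowels +8, consonants +11.
Applying it to skill: s(cons)+11=d, k(cons)+11=v, i(vowel)+8=q, l(cons)+11=w, l(cons)+11=w.

dvqww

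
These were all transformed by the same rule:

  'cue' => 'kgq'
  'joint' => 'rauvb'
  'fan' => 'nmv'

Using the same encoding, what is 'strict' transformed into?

abzukb

The shift depends on letter class: consonant c→k is +8, but vowel u→g is +12. Two shifts are in play — +12 for a/e/i/o/u, +8 for every other letter.
On strict: s(cons)+8=a, t(cons)+8=b, r(cons)+8=z, i(vowel)+12=u, c(cons)+8=k, t(cons)+8=b.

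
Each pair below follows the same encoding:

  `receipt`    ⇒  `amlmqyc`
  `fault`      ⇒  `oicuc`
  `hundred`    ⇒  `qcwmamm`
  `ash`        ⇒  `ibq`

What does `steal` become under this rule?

bcmiu

The shift depends on letter class: consonant r→a is +9, but vowel e→m is +8. Two shifts are in play — +8 for a/e/i/o/u, +9 for every other letter.
On steal: s(cons)+9=b, t(cons)+9=c, e(vowel)+8=m, a(vowel)+8=i, l(cons)+9=u.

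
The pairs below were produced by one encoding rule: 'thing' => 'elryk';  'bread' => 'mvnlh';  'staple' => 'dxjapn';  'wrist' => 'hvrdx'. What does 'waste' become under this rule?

It's a Vigenère-style cipher with numeric key [11,4,9]: position i shifts by key[i mod 3].
Applying it to waste: w+11=h, a+4=e, s+9=b, t+11=e, e+4=i.

hebei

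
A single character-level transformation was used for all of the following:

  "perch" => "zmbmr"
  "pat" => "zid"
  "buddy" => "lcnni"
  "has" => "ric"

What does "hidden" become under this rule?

rqnnmx

The shift depends on letter class: consonant p→z is +10, but vowel e→m is +8. Two shifts are in play — +8 for a/e/i/o/u, +10 for every other letter.
On hidden: h(cons)+10=r, i(vowel)+8=q, d(cons)+10=n, d(cons)+10=n, e(vowel)+8=m, n(cons)+10=x.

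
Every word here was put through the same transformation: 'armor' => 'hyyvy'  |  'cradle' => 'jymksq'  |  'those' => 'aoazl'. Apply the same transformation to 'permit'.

wldtpf

A repeating key of period 3 is used — shifts +7, +7, +12 over and over.
On permit: p+7=w, e+7=l, r+12=d, m+7=t, i+7=p, t+12=f.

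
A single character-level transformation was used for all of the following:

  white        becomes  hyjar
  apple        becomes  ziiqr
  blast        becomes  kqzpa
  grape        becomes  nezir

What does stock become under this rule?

paxvf

w(22)→h(7) and h(7)→y(24) fit y≡11x+25 (mod 26); the inverse of 11 mod 26 is 19. Treating letters as 0–25, the rule is x ↦ 11x + 25 (mod 26).
For stock: s(18)→11·18+25≡15=p; t(19)→11·19+25≡0=a; o(14)→11·14+25≡23=x; c(2)→11·2+25≡21=v; k(10)→11·10+25≡5=f (all mod 26).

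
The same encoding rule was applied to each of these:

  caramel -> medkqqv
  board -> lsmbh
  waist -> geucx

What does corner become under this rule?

A repeating key of period 3 is used — shifts +10, +4, +12 over and over.
Applying it to corner: c+10=m, o+4=s, r+12=d, n+10=x, e+4=i, r+12=d.

msdxid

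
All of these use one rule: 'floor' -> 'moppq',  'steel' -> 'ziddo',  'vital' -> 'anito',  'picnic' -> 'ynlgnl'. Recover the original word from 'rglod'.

f(5)→m(12) and l(11)→o(14) fit y≡9x+19 (mod 26); the inverse of 9 mod 26 is 3. This is an affine cipher: with a=0,…,z=25, each position x becomes (9x+19) mod 26.
Decoding rglod: r(17)→3·(17−19)≡20=u; g(6)→3·(6−19)≡13=n; l(11)→3·(11−19)≡2=c; o(14)→3·(14−19)≡11=l; d(3)→3·(3−19)≡4=e (all mod 26).

uncle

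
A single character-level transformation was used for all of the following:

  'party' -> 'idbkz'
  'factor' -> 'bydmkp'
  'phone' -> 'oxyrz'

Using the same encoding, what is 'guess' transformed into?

The output letters match the input read backwards, each shifted +10: party reversed is ytrap. Read the word backwards and shift each letter +10.
For guess: reverse → sseug; then shift: s+10=c, s+10=c, e+10=o, u+10=e, g+10=q.

ccoeq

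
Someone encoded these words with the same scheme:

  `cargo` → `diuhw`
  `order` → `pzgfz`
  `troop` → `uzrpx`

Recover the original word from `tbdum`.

state

Shifts by position in cargo: pos 0: c→d (+1), pos 1: a→i (+8), pos 2: r→u (+3), pos 3: g→h (+1), pos 4: o→w (+8) — repeating every 3. The shifts repeat in a cycle of length 3: positions 0,1,… shift by +1, +8, +3, then the pattern repeats.
Decoding tbdum: t−1=s, b−8=t, d−3=a, u−1=t, m−8=e.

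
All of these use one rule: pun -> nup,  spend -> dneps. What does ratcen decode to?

nectar

The word is simply reversed.
Undoing it on ratcen: then reverse → nectar.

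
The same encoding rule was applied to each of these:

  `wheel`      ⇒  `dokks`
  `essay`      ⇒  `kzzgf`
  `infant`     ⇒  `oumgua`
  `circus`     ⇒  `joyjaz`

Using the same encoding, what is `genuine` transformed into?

nkuaouk

The shift depends on letter class: consonant w→d is +7, but vowel e→k is +6. The rule splits by letter class: vowels +6, consonants +7.
On genuine: g(cons)+7=n, e(vowel)+6=k, n(cons)+7=u, u(vowel)+6=a, i(vowel)+6=o, n(cons)+7=u, e(vowel)+6=k.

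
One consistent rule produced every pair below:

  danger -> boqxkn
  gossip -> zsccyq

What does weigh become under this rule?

rqsog

The output letters match the input read backwards, each shifted +10: danger reversed is regnad. The word is reversed, then every letter is shifted forward by 10.
On weigh: reverse → hgiew; then shift: h+10=r, g+10=q, i+10=s, e+10=o, w+10=g.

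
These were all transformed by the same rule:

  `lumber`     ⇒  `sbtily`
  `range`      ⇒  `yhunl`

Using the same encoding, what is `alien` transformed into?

Every letter moves 7 places later in the alphabet, wrapping around z→a.
For alien: a+7=h, l+7=s, i+7=p, e+7=l, n+7=u.

hsplu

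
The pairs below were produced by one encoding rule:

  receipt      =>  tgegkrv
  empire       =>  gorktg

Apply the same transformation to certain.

Compare letters: r→t is +2, e→g is +2, c→e is +2 — a constant shift. This is a Caesar cipher with shift 2.
On certain: c+2=e, e+2=g, r+2=t, t+2=v, a+2=c, i+2=k, n+2=p.

egtvckp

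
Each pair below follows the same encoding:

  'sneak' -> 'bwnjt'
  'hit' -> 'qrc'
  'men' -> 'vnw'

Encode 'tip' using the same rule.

cry

Compare letters: s→b is +9, n→w is +9, e→n is +9 — a constant shift. Every letter moves 9 places later in the alphabet, wrapping around z→a.
On tip: t+9=c, i+9=r, p+9=y.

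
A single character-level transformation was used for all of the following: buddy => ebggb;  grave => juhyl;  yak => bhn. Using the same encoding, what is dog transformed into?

The rule splits by letter class: vowels +7, consonants +3.
Applying it to dog: d(cons)+3=g, o(vowel)+7=v, g(cons)+3=j.

gvj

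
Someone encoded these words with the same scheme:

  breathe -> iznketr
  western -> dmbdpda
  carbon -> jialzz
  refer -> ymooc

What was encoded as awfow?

In breathe: b→i is +7, r→z is +8, e→n is +9, a→k is +10 — the shift increases by 1 each position. The shift increases by 1 at each position, starting from +7: 7, 8, 9, ….
Decoding awfow: a−7=t, w−8=o, f−9=w, o−10=e, w−11=l.

towel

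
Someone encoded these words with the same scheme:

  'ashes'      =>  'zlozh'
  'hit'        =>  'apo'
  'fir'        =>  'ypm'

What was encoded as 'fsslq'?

jelly

Read the word backwards and shift each letter +7.
Decoding fsslq: shift back: f−7=y, s−7=l, s−7=l, l−7=e, q−7=j → yllej; then reverse → jelly.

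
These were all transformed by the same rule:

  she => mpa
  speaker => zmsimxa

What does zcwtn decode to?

Read the word backwards and shift each letter +8.
Undoing it on zcwtn: shift back: z−8=r, c−8=u, w−8=o, t−8=l, n−8=f → ruolf; then reverse → flour.

flour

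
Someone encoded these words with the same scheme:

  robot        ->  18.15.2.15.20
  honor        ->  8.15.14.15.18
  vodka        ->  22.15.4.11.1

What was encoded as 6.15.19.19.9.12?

Each letter is replaced by its alphabet position (a=1, b=2, …, z=26).
Decoding 6.15.19.19.9.12: 6=f, 15=o, 19=s, 19=s, 9=i, 12=l.

fossil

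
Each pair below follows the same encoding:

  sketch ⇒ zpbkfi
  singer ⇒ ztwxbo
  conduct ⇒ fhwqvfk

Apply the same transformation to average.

jgbojxb

This is an affine cipher: with a=0,…,z=25, each position x becomes (11x+9) mod 26.
On average: a(0)→11·0+9≡9=j; v(21)→11·21+9≡6=g; e(4)→11·4+9≡1=b; r(17)→11·17+9≡14=o; a(0)→11·0+9≡9=j; g(6)→11·6+9≡23=x; e(4)→11·4+9≡1=b (all mod 26).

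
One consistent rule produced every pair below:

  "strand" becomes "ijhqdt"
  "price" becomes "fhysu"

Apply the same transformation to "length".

budwjx

Compare letters: s→i is +16, t→j is +16, r→h is +16 — a constant shift. Each letter is shifted forward by 16 in the alphabet (a Caesar shift of +16).
Applying it to length: l+16=b, e+16=u, n+16=d, g+16=w, t+16=j, h+16=x.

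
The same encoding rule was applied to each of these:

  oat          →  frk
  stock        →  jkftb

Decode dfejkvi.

monster

Each letter is shifted forward by 17 in the alphabet (a Caesar shift of +17).
Undoing it on dfejkvi: d−17=m, f−17=o, e−17=n, j−17=s, k−17=t, v−17=e, i−17=r.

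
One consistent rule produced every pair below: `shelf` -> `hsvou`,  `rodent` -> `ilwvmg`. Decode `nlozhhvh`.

Each pair mirrors across the alphabet (s↔h, h↔s, e↔v): positions sum to 25. This is the alphabet-reversal cipher (Atbash): a becomes z, b becomes y, etc.
Reversing it on nlozhhvh: n↔m, l↔o, o↔l, z↔a, h↔s, h↔s, v↔e, h↔s.

molasses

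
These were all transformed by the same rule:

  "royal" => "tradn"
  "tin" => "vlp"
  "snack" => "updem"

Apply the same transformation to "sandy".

The shift depends on letter class: consonant r→t is +2, but vowel o→r is +3. Vowels shift forward by 3 and consonants shift forward by 2.
Applying it to sandy: s(cons)+2=u, a(vowel)+3=d, n(cons)+2=p, d(cons)+2=f, y(cons)+2=a.

udpfa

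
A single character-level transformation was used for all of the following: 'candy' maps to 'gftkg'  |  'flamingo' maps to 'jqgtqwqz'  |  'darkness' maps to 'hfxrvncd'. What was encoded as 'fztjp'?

bunch

The shift increases by 1 at each position, starting from +4: 4, 5, 6, ….
Reversing it on fztjp: f−4=b, z−5=u, t−6=n, j−7=c, p−8=h.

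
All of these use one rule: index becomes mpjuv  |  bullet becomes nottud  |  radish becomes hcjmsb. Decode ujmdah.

editor

i(8)→m(12) and n(13)→p(15) fit y≡11x+2 (mod 26); the inverse of 11 mod 26 is 19. Each letter's alphabet position (a=0..z=25) is mapped through 11·x+2 mod 26 — an affine cipher.
Undoing it on ujmdah: u(20)→19·(20−2)≡4=e; j(9)→19·(9−2)≡3=d; m(12)→19·(12−2)≡8=i; d(3)→19·(3−2)≡19=t; a(0)→19·(0−2)≡14=o; h(7)→19·(7−2)≡17=r (all mod 26).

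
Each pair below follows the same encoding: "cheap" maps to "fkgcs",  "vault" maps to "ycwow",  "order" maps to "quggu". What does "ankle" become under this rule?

The shift depends on letter class: consonant c→f is +3, but vowel e→g is +2. Two shifts are in play — +2 for a/e/i/o/u, +3 for every other letter.
Applying it to ankle: a(vowel)+2=c, n(cons)+3=q, k(cons)+3=n, l(cons)+3=o, e(vowel)+2=g.

cqnog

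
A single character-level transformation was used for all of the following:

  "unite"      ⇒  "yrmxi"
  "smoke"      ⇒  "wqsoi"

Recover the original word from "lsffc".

Compare letters: u→y is +4, n→r is +4, i→m is +4 — a constant shift. This is a Caesar cipher with shift 4.
Reversing it on lsffc: l−4=h, s−4=o, f−4=b, f−4=b, c−4=y.

hobby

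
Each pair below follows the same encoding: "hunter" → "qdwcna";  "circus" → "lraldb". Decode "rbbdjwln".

issuance

Compare letters: h→q is +9, u→d is +9, n→w is +9 — a constant shift. Each letter is shifted forward by 9 in the alphabet (a Caesar shift of +9).
Undoing it on rbbdjwln: r−9=i, b−9=s, b−9=s, d−9=u, j−9=a, w−9=n, l−9=c, n−9=e.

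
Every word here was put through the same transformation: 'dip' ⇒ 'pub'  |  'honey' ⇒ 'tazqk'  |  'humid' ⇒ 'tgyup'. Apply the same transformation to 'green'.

sdqqz

Every letter moves 12 places later in the alphabet, wrapping around z→a.
Applying it to green: g+12=s, r+12=d, e+12=q, e+12=q, n+12=z.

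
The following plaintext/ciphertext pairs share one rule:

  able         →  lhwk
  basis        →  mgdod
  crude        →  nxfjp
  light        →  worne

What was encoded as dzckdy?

stress

Shifts by position in able: pos 0: a→l (+11), pos 1: b→h (+6), pos 2: l→w (+11), pos 3: e→k (+6) — repeating every 2. The shifts repeat in a cycle of length 2: positions 0,1,… shift by +11, +6, then the pattern repeats.
Reversing it on dzckdy: d−11=s, z−6=t, c−11=r, k−6=e, d−11=s, y−6=s.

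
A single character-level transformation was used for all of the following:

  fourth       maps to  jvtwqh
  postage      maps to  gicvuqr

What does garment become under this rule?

vpgotci

The output letters match the input read backwards, each shifted +2: fourth reversed is htruof. Two steps: reverse the string, then apply a Caesar shift of +2.
For garment: reverse → tnemrag; then shift: t+2=v, n+2=p, e+2=g, m+2=o, r+2=t, a+2=c, g+2=i.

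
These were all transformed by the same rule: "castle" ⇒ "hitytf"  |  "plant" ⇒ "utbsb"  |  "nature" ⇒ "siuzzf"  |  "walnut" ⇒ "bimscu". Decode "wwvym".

The shifts repeat in a cycle of length 3: positions 0,1,… shift by +5, +8, +1, then the pattern repeats.
Decoding wwvym: w−5=r, w−8=o, v−1=u, y−5=t, m−8=e.

route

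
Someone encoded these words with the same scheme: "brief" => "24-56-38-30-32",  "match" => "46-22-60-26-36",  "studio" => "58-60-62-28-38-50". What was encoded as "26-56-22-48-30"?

b(#2)→24 and r(#18)→56: differences scale by 2, so n = 2·pos + 20. With a=1..z=26, the number is 2·pos + 20.
Reversing it on 26-56-22-48-30: 26→(26−20)÷2=3=c, 56→(56−20)÷2=18=r, 22→(22−20)÷2=1=a, 48→(48−20)÷2=14=n, 30→(30−20)÷2=5=e.

crane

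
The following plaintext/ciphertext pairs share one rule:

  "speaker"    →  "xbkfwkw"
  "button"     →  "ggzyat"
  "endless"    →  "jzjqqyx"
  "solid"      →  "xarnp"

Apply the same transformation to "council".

A repeating key of period 3 is used — shifts +5, +12, +6 over and over.
On council: c+5=h, o+12=a, u+6=a, n+5=s, c+12=o, i+6=o, l+5=q.

haasooq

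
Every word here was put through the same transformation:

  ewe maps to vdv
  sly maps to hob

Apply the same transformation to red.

ivw

Each letter is replaced by its mirror in the alphabet: a↔z, b↔y, c↔x, and so on (the Atbash cipher).
Applying it to red: r↔i, e↔v, d↔w.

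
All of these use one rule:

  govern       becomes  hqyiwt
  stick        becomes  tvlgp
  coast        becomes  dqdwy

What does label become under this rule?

The shift increases by 1 at each position, starting from +1: 1, 2, 3, ….
Applying it to label: l+1=m, a+2=c, b+3=e, e+4=i, l+5=q.

mceiq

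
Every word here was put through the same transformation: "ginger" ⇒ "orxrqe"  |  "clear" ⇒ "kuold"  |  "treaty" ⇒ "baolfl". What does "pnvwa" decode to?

hello

In ginger: g→o is +8, i→r is +9, n→x is +10, g→r is +11 — the shift increases by 1 each position. Each letter shifts forward by (position + 8), i.e. 8, 9, 10, … — the shift grows by one for each successive letter.
Undoing it on pnvwa: p−8=h, n−9=e, v−10=l, w−11=l, a−12=o.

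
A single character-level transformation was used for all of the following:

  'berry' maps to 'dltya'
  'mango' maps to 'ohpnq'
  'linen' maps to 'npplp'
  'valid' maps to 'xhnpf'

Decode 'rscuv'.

Shifts by position in berry: pos 0: b→d (+2), pos 1: e→l (+7), pos 2: r→t (+2), pos 3: r→y (+7) — repeating every 2. The shifts repeat in a cycle of length 2: positions 0,1,… shift by +2, +7, then the pattern repeats.
Decoding rscuv: r−2=p, s−7=l, c−2=a, u−7=n, v−2=t.

plant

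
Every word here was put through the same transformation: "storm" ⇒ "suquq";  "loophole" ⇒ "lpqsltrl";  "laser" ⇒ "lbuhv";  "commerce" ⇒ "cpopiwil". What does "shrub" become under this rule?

In storm: s→s is +0, t→u is +1, o→q is +2, r→u is +3 — the shift increases by 1 each position. Letter i (0-indexed) is shifted by i+0, so successive shifts are 0, 1, 2, ….
On shrub: s+0=s, h+1=i, r+2=t, u+3=x, b+4=f.

sitxf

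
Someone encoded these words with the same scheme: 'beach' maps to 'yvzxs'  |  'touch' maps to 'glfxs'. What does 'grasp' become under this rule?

tizhk

Each letter is replaced by its mirror in the alphabet: a↔z, b↔y, c↔x, and so on (the Atbash cipher).
For grasp: g↔t, r↔i, a↔z, s↔h, p↔k.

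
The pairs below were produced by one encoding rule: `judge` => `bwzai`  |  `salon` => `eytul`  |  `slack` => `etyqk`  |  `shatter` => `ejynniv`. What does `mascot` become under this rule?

cyequn

Each letter's alphabet position (a=0..z=25) is mapped through 9·x+24 mod 26 — an affine cipher.
On mascot: m(12)→9·12+24≡2=c; a(0)→9·0+24≡24=y; s(18)→9·18+24≡4=e; c(2)→9·2+24≡16=q; o(14)→9·14+24≡20=u; t(19)→9·19+24≡13=n (all mod 26).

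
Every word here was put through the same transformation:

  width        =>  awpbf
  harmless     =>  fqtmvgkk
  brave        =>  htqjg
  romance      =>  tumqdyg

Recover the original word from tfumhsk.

w(22)→a(0) and i(8)→w(22) fit y≡17x+16 (mod 26); the inverse of 17 mod 26 is 23. Each letter's alphabet position (a=0..z=25) is mapped through 17·x+16 mod 26 — an affine cipher.
Undoing it on tfumhsk: t(19)→23·(19−16)≡17=r; f(5)→23·(5−16)≡7=h; u(20)→23·(20−16)≡14=o; m(12)→23·(12−16)≡12=m; h(7)→23·(7−16)≡1=b; s(18)→23·(18−16)≡20=u; k(10)→23·(10−16)≡18=s (all mod 26).

rhombus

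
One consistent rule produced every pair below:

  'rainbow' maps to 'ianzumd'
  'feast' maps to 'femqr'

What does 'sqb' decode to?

Read the word backwards and shift each letter +12.
Decoding sqb: shift back: s−12=g, q−12=e, b−12=p → gep; then reverse → peg.

peg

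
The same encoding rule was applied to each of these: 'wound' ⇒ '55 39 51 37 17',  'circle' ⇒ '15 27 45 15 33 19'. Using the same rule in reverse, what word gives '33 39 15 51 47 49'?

locust

w(#23)→55 and o(#15)→39: differences scale by 2, so n = 2·pos + 9. With a=1..z=26, the number is 2·pos + 9.
Reversing it on 33 39 15 51 47 49: 33→(33−9)÷2=12=l, 39→(39−9)÷2=15=o, 15→(15−9)÷2=3=c, 51→(51−9)÷2=21=u, 47→(47−9)÷2=19=s, 49→(49−9)÷2=20=t.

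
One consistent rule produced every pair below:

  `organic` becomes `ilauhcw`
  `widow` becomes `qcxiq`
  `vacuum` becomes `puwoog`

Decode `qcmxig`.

Compare letters: o→i is +20, r→l is +20, g→a is +20 — a constant shift. This is a Caesar cipher with shift 20.
Decoding qcmxig: q−20=w, c−20=i, m−20=s, x−20=d, i−20=o, g−20=m.

wisdom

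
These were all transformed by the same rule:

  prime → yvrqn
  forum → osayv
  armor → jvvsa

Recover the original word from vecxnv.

A repeating key of period 2 is used — shifts +9, +4 over and over.
Undoing it on vecxnv: v−9=m, e−4=a, c−9=t, x−4=t, n−9=e, v−4=r.

matter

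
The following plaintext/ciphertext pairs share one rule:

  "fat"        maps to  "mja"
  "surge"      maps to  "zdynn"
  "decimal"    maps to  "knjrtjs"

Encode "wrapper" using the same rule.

The shift depends on letter class: consonant f→m is +7, but vowel a→j is +9. Two shifts are in play — +9 for a/e/i/o/u, +7 for every other letter.
For wrapper: w(cons)+7=d, r(cons)+7=y, a(vowel)+9=j, p(cons)+7=w, p(cons)+7=w, e(vowel)+9=n, r(cons)+7=y.

dyjwwny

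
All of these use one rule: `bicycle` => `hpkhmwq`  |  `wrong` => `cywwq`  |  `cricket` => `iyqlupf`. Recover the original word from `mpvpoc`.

In bicycle: b→h is +6, i→p is +7, c→k is +8, y→h is +9 — the shift increases by 1 each position. The shift increases by 1 at each position, starting from +6: 6, 7, 8, ….
Undoing it on mpvpoc: m−6=g, p−7=i, v−8=n, p−9=g, o−10=e, c−11=r.

ginger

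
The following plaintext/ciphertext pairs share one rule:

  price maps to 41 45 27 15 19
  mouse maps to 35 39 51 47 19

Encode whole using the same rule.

p(#16)→41 and r(#18)→45: differences scale by 2, so n = 2·pos + 9. With a=1..z=26, the number is 2·pos + 9.
For whole: w=23→55, h=8→25, o=15→39, l=12→33, e=5→19.

55 25 39 33 19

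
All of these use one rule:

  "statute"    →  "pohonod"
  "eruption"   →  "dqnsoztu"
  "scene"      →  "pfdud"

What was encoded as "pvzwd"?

s(18)→p(15) and t(19)→o(14) fit y≡25x+7 (mod 26); the inverse of 25 mod 26 is 25. Each letter's alphabet position (a=0..z=25) is mapped through 25·x+7 mod 26 — an affine cipher.
Undoing it on pvzwd: p(15)→25·(15−7)≡18=s; v(21)→25·(21−7)≡12=m; z(25)→25·(25−7)≡8=i; w(22)→25·(22−7)≡11=l; d(3)→25·(3−7)≡4=e (all mod 26).

smile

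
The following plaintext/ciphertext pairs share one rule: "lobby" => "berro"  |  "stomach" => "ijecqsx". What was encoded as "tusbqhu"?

declare

Compare letters: l→b is +16, o→e is +16, b→r is +16 — a constant shift. Every letter moves 16 places later in the alphabet, wrapping around z→a.
Reversing it on tusbqhu: t−16=d, u−16=e, s−16=c, b−16=l, q−16=a, h−16=r, u−16=e.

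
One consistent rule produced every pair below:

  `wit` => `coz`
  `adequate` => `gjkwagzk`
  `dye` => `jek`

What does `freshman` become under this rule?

lxkynsgt

Compare letters: w→c is +6, i→o is +6, t→z is +6 — a constant shift. Every letter moves 6 places later in the alphabet, wrapping around z→a.
For freshman: f+6=l, r+6=x, e+6=k, s+6=y, h+6=n, m+6=s, a+6=g, n+6=t.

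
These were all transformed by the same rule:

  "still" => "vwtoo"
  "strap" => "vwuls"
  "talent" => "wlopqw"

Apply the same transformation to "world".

The shift depends on letter class: consonant s→v is +3, but vowel i→t is +11. Two shifts are in play — +11 for a/e/i/o/u, +3 for every other letter.
Applying it to world: w(cons)+3=z, o(vowel)+11=z, r(cons)+3=u, l(cons)+3=o, d(cons)+3=g.

zzuog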